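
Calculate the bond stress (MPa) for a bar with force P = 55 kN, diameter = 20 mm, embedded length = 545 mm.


u = P / (pi * db * ld)
= 55 * 1000 / (pi * 20 * 545)
= 1.606 MPa

1.606


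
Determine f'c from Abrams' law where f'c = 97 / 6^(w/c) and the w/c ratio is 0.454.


f'c = 97 / 6^0.454
= 97 / 2.256
= 43.0 MPa

43.0


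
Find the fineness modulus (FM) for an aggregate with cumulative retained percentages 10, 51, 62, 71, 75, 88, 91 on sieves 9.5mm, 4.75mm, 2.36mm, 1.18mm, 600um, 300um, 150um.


FM = sum(cumulative % retained) / 100
= 448 / 100
= 4.48

4.48


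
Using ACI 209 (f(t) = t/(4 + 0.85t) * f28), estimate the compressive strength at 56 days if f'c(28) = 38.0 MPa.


f(56) = 56 / (4 + 0.85 * 56) * 38.0
= 56 / 51.6 * 38.0
= 41.24 MPa

41.24


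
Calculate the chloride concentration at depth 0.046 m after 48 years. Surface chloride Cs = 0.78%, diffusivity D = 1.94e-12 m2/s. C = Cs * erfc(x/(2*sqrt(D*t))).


t_seconds = 48 * 365.25 * 24 * 3600 = 1514764800.0 s
arg = 0.046 / (2 * sqrt(1.94e-12 * 1514764800.0))
= 0.4243
erfc(0.4243) = 0.5485
C = 0.78 * 0.5485 = 0.4278%

0.4278


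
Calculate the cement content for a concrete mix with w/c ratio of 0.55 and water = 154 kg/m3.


Cement = water / (w/c)
= 154 / 0.55
= 280.0 kg/m3

280.0


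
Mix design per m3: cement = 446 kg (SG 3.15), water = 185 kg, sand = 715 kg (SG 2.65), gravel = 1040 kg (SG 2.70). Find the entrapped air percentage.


Vol cement = 446 / (3.15 * 1000) = 0.141587 m3
Vol water = 185 / 1000 = 0.185 m3
Vol sand = 715 / (2.65 * 1000) = 0.269811 m3
Vol gravel = 1040 / (2.70 * 1000) = 0.385185 m3
Total solid + water volume = 0.981584 m3
Air = (1 - 0.981584) * 100 = 1.84%

1.84


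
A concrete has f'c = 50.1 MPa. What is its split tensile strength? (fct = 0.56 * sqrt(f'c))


fct = 0.56 * sqrt(50.1)
= 0.56 * 7.078
= 3.964 MPa

3.964


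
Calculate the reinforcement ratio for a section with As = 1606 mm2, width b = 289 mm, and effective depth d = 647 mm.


rho = As / (b * d)
= 1606 / (289 * 647)
= 0.0086

0.0086


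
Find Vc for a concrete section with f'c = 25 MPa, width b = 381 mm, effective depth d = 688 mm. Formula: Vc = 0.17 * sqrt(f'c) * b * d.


Vc = 0.17 * sqrt(25) * 381 * 688 / 1000
= 222.81 kN

222.81


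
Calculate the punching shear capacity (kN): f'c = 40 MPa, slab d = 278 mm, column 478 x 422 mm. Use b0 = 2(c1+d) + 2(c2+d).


b0 = 2*(478 + 278) + 2*(422 + 278) = 2912 mm
Vc = 0.33 * sqrt(40) * 2912 * 278 / 1000
= 1689.59 kN

1689.59


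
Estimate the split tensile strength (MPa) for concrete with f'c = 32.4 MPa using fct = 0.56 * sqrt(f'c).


fct = 0.56 * sqrt(32.4)
= 0.56 * 5.692
= 3.188 MPa

3.188


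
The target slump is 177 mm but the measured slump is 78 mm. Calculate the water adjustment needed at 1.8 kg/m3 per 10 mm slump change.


Difference = 177 - 78 = 99 mm
Water adjustment = 99 * 1.8 / 10 = 17.8 kg/m3

17.8


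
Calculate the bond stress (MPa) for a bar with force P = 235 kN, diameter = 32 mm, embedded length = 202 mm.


u = P / (pi * db * ld)
= 235 * 1000 / (pi * 32 * 202)
= 11.572 MPa

11.572


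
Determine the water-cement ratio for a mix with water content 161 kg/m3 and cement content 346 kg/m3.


w/c = water / cement
w/c = 161 / 346 = 0.465

0.465


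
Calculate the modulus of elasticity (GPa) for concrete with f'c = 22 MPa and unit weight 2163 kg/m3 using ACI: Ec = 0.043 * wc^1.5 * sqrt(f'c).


Ec = 0.043 * 2163^1.5 * sqrt(22) / 1000
= 20.29 GPa

20.29


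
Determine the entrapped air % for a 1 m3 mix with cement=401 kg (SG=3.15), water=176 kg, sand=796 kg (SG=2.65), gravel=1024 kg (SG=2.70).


Vol cement = 401 / (3.15 * 1000) = 0.127302 m3
Vol water = 176 / 1000 = 0.176 m3
Vol sand = 796 / (2.65 * 1000) = 0.300377 m3
Vol gravel = 1024 / (2.70 * 1000) = 0.379259 m3
Total solid + water volume = 0.982938 m3
Air = (1 - 0.982938) * 100 = 1.71%

1.71


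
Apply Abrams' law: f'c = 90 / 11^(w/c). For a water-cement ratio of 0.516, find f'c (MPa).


f'c = 90 / 11^0.516
= 90 / 3.446
= 26.11 MPa

26.11


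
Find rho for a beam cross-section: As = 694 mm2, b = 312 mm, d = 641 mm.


rho = As / (b * d)
= 694 / (312 * 641)
= 0.0035

0.0035


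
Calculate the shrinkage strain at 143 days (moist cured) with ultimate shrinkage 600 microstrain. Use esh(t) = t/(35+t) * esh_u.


esh(143) = 143 / (35 + 143) * 600
= 143 / 178 * 600
= 482.0 microstrain

482.0


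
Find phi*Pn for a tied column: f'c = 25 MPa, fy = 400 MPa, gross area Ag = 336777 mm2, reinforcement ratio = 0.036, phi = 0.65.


Ast = rho * Ag = 0.036 * 336777 = 12123.972 mm2
phi*Pn = 0.65 * 0.80 * (0.85 * 25 * (336777 - 12123.972) + 400 * 12123.972) / 1000
= 6109.2 kN

6109.2


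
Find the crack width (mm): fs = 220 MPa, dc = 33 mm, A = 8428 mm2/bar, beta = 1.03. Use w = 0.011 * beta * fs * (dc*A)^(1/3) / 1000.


w = 0.011 * beta * fs * (dc * A)^(1/3) / 1000
= 0.011 * 1.03 * 220 * (33 * 8428)^(1/3) / 1000
= 0.163 mm

0.163


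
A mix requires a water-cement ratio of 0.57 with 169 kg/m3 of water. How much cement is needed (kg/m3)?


Cement = water / (w/c)
= 169 / 0.57
= 296.5 kg/m3

296.5


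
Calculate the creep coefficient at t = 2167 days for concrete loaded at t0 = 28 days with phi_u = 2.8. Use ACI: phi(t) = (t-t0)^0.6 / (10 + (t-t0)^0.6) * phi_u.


dt = 2167 - 28 = 2139
phi = 2139^0.6 / (10 + 2139^0.6) * 2.8
= 2.544

2.544


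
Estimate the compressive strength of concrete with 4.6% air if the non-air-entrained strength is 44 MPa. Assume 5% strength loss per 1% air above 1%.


Strength loss = (4.6 - 1) * 5 = 18.0%
f'c = 44 * (1 - 18.0/100)
= 36.08 MPa

36.08


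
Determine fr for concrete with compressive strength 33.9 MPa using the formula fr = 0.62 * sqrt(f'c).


fr = 0.62 * sqrt(33.9)
= 3.61 MPa

3.61


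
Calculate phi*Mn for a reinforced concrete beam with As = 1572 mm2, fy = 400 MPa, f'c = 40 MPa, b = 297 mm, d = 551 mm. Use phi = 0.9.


a = As * fy / (0.85 * f'c * b)
= 1572 * 400 / (0.85 * 40 * 297)
= 62.2698 mm
Mn = As * fy * (d - a/2) / 10^6
= 326.8912 kN-m
phi*Mn = 0.9 * 326.8912 = 294.2 kN-m

294.2


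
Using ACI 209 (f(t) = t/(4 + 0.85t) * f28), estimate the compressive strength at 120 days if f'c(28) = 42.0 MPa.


f(120) = 120 / (4 + 0.85 * 120) * 42.0
= 120 / 106.0 * 42.0
= 47.55 MPa

47.55


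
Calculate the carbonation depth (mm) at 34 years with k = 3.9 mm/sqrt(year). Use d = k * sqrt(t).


depth = k * sqrt(t)
= 3.9 * sqrt(34)
= 22.74 mm

22.74


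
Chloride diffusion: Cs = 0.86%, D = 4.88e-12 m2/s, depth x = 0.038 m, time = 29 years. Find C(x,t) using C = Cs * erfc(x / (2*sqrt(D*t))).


t_seconds = 29 * 365.25 * 24 * 3600 = 915170400.0 s
arg = 0.038 / (2 * sqrt(4.88e-12 * 915170400.0))
= 0.2843
erfc(0.2843) = 0.6876
C = 0.86 * 0.6876 = 0.5914%

0.5914


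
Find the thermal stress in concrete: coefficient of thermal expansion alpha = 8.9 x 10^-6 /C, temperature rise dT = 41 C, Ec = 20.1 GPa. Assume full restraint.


sigma = alpha * dT * Ec
= 8.9e-6 * 41 * 20.1 * 1000
= 7.334 MPa

7.334


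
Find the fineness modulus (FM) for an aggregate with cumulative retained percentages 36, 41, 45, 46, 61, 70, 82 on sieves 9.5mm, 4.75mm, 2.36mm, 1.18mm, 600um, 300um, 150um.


FM = sum(cumulative % retained) / 100
= 381 / 100
= 3.81

3.81


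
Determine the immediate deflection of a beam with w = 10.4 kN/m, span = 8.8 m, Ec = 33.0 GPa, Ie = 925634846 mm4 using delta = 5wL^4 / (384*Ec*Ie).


Convert: L = 8.8 m = 8800 mm, Ec = 33.0 GPa = 33000 MPa
delta = 5 * 10.4 * 8800^4 / (384 * 33000 * 925634846)
= 26.59 mm

26.59


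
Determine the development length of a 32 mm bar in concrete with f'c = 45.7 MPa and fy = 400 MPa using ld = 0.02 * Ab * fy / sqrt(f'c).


Ab = pi * 32^2 / 4 = 804.248 mm2
ld = 0.02 * 804.248 * 400 / sqrt(45.7)
= 951.7 mm

951.7


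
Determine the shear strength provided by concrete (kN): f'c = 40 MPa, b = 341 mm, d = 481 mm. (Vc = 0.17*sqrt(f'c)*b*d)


Vc = 0.17 * sqrt(40) * 341 * 481 / 1000
= 176.35 kN

176.35


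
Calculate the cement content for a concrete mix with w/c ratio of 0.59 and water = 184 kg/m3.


Cement = water / (w/c)
= 184 / 0.59
= 311.9 kg/m3

311.9


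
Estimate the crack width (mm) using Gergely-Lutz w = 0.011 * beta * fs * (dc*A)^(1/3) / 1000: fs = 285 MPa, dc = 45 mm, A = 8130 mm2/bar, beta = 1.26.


w = 0.011 * beta * fs * (dc * A)^(1/3) / 1000
= 0.011 * 1.26 * 285 * (45 * 8130)^(1/3) / 1000
= 0.283 mm

0.283


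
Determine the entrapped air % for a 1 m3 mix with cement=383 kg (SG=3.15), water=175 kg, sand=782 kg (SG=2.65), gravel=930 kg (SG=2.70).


Vol cement = 383 / (3.15 * 1000) = 0.121587 m3
Vol water = 175 / 1000 = 0.175 m3
Vol sand = 782 / (2.65 * 1000) = 0.295094 m3
Vol gravel = 930 / (2.70 * 1000) = 0.344444 m3
Total solid + water volume = 0.936126 m3
Air = (1 - 0.936126) * 100 = 6.39%

6.39


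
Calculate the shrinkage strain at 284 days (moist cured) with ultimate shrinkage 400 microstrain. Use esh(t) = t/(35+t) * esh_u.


esh(284) = 284 / (35 + 284) * 400
= 284 / 319 * 400
= 356.1 microstrain

356.1


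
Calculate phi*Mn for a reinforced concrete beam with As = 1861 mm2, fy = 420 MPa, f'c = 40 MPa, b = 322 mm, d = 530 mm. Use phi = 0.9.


a = As * fy / (0.85 * f'c * b)
= 1861 * 420 / (0.85 * 40 * 322)
= 71.3939 mm
Mn = As * fy * (d - a/2) / 10^6
= 386.3572 kN-m
phi*Mn = 0.9 * 386.3572 = 347.72 kN-m

347.72


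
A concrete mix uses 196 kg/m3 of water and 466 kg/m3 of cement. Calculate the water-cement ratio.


w/c = water / cement
w/c = 196 / 466 = 0.421

0.421


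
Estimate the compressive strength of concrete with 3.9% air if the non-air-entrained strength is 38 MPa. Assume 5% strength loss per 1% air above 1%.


Strength loss = (3.9 - 1) * 5 = 14.5%
f'c = 38 * (1 - 14.5/100)
= 32.49 MPa

32.49


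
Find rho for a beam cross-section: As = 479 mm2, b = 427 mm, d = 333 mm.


rho = As / (b * d)
= 479 / (427 * 333)
= 0.0034

0.0034


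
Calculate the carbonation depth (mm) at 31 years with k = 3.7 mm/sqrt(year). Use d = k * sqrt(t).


depth = k * sqrt(t)
= 3.7 * sqrt(31)
= 20.6 mm

20.6


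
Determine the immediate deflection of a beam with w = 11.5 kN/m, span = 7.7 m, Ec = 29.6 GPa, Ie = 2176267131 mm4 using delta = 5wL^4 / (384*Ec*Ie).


Convert: L = 7.7 m = 7700 mm, Ec = 29.6 GPa = 29600 MPa
delta = 5 * 11.5 * 7700^4 / (384 * 29600 * 2176267131)
= 8.17 mm

8.17


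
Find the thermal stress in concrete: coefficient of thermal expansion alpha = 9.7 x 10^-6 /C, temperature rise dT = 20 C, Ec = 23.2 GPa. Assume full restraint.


sigma = alpha * dT * Ec
= 9.7e-6 * 20 * 23.2 * 1000
= 4.501 MPa

4.501


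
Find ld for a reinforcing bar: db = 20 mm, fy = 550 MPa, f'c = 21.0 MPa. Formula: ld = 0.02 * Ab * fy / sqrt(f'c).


Ab = pi * 20^2 / 4 = 314.159 mm2
ld = 0.02 * 314.159 * 550 / sqrt(21.0)
= 754.1 mm

754.1


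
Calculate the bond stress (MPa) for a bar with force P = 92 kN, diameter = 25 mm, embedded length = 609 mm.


u = P / (pi * db * ld)
= 92 * 1000 / (pi * 25 * 609)
= 1.923 MPa

1.923


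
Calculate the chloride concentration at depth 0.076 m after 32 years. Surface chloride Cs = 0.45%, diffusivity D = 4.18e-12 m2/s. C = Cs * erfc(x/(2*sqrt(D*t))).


t_seconds = 32 * 365.25 * 24 * 3600 = 1009843200.0 s
arg = 0.076 / (2 * sqrt(4.18e-12 * 1009843200.0))
= 0.5849
erfc(0.5849) = 0.4082
C = 0.45 * 0.4082 = 0.1837%

0.1837


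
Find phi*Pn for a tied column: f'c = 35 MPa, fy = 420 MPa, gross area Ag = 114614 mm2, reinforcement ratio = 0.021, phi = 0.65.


Ast = rho * Ag = 0.021 * 114614 = 2406.894 mm2
phi*Pn = 0.65 * 0.80 * (0.85 * 35 * (114614 - 2406.894) + 420 * 2406.894) / 1000
= 2261.51 kN

2261.51


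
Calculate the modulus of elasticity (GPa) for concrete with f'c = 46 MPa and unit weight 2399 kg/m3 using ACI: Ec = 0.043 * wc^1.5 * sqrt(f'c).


Ec = 0.043 * 2399^1.5 * sqrt(46) / 1000
= 34.27 GPa

34.27


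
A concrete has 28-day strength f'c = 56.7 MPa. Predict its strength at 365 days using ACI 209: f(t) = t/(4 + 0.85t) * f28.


f(365) = 365 / (4 + 0.85 * 365) * 56.7
= 365 / 314.25 * 56.7
= 65.86 MPa

65.86


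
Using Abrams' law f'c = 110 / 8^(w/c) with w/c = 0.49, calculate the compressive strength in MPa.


f'c = 110 / 8^0.49
= 110 / 2.77
= 39.71 MPa

39.71


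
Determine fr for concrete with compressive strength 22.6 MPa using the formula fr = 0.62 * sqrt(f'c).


fr = 0.62 * sqrt(22.6)
= 2.947 MPa

2.947


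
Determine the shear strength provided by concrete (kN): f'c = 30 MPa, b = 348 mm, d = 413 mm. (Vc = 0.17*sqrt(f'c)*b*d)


Vc = 0.17 * sqrt(30) * 348 * 413 / 1000
= 133.83 kN

133.83


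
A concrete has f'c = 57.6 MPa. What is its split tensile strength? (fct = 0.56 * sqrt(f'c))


fct = 0.56 * sqrt(57.6)
= 0.56 * 7.589
= 4.25 MPa

4.25


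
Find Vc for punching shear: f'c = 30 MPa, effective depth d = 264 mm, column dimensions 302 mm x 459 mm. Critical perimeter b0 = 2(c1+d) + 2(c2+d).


b0 = 2*(302 + 264) + 2*(459 + 264) = 2578 mm
Vc = 0.33 * sqrt(30) * 2578 * 264 / 1000
= 1230.16 kN

1230.16


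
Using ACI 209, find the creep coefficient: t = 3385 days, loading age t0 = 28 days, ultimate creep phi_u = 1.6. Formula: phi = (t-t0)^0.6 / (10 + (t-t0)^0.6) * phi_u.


dt = 3385 - 28 = 3357
phi = 3357^0.6 / (10 + 3357^0.6) * 1.6
= 1.486

1.486


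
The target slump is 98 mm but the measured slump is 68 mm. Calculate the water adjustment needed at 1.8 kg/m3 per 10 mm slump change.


Difference = 98 - 68 = 30 mm
Water adjustment = 30 * 1.8 / 10 = 5.4 kg/m3

5.4


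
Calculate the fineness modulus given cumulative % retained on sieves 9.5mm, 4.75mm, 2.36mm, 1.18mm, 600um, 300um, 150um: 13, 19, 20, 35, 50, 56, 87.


FM = sum(cumulative % retained) / 100
= 280 / 100
= 2.8

2.8


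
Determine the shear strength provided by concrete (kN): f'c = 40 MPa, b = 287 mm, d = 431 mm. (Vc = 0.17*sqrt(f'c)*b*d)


Vc = 0.17 * sqrt(40) * 287 * 431 / 1000
= 133.0 kN

133.0


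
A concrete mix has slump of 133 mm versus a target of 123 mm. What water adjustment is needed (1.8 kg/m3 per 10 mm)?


Difference = 123 - 133 = -10 mm
Water adjustment = -10 * 1.8 / 10 = -1.8 kg/m3

-1.8


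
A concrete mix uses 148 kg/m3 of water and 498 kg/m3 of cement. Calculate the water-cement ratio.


w/c = water / cement
w/c = 148 / 498 = 0.297

0.297


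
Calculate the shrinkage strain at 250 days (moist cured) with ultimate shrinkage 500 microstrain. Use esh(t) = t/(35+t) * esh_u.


esh(250) = 250 / (35 + 250) * 500
= 250 / 285 * 500
= 438.6 microstrain

438.6


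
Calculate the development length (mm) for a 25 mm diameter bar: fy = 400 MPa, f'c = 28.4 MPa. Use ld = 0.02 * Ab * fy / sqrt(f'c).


Ab = pi * 25^2 / 4 = 490.874 mm2
ld = 0.02 * 490.874 * 400 / sqrt(28.4)
= 736.9 mm

736.9


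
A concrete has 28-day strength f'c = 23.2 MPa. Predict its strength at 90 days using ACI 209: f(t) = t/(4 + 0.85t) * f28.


f(90) = 90 / (4 + 0.85 * 90) * 23.2
= 90 / 80.5 * 23.2
= 25.94 MPa

25.94


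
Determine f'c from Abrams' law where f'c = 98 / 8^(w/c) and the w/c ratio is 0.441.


f'c = 98 / 8^0.441
= 98 / 2.502
= 39.17 MPa

39.17


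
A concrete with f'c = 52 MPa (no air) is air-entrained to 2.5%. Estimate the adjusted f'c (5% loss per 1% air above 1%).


Strength loss = (2.5 - 1) * 5 = 7.5%
f'c = 52 * (1 - 7.5/100)
= 48.1 MPa

48.1


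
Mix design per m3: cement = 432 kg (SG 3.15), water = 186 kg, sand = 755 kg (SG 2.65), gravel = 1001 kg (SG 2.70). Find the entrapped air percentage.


Vol cement = 432 / (3.15 * 1000) = 0.137143 m3
Vol water = 186 / 1000 = 0.186 m3
Vol sand = 755 / (2.65 * 1000) = 0.284906 m3
Vol gravel = 1001 / (2.70 * 1000) = 0.370741 m3
Total solid + water volume = 0.978789 m3
Air = (1 - 0.978789) * 100 = 2.12%

2.12


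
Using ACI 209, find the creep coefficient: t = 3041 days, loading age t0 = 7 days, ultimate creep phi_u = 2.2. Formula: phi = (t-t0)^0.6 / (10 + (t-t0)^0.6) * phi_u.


dt = 3041 - 7 = 3034
phi = 3034^0.6 / (10 + 3034^0.6) * 2.2
= 2.034

2.034


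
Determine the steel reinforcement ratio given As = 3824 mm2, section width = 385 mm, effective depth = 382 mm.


rho = As / (b * d)
= 3824 / (385 * 382)
= 0.026

0.026


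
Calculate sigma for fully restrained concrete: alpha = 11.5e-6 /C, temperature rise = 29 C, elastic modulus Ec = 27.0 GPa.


sigma = alpha * dT * Ec
= 11.5e-6 * 29 * 27.0 * 1000
= 9.004 MPa

9.004


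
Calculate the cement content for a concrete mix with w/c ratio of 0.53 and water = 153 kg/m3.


Cement = water / (w/c)
= 153 / 0.53
= 288.7 kg/m3

288.7


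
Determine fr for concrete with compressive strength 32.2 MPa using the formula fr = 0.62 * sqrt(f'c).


fr = 0.62 * sqrt(32.2)
= 3.518 MPa

3.518


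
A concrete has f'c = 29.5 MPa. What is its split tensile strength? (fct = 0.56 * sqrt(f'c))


fct = 0.56 * sqrt(29.5)
= 0.56 * 5.431
= 3.042 MPa

3.042


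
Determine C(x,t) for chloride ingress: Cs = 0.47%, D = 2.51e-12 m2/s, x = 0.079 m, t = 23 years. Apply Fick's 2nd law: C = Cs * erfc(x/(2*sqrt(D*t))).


t_seconds = 23 * 365.25 * 24 * 3600 = 725824800.0 s
arg = 0.079 / (2 * sqrt(2.51e-12 * 725824800.0))
= 0.9254
erfc(0.9254) = 0.1906
C = 0.47 * 0.1906 = 0.0896%

0.0896


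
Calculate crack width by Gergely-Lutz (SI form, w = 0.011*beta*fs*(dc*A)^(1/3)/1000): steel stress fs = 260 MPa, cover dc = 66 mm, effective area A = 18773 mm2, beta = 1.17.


w = 0.011 * beta * fs * (dc * A)^(1/3) / 1000
= 0.011 * 1.17 * 260 * (66 * 18773)^(1/3) / 1000
= 0.359 mm

0.359


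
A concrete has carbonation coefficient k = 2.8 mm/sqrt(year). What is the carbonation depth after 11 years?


depth = k * sqrt(t)
= 2.8 * sqrt(11)
= 9.29 mm

9.29


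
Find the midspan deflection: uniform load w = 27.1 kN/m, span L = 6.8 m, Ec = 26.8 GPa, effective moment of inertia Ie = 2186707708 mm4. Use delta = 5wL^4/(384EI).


Convert: L = 6.8 m = 6800 mm, Ec = 26.8 GPa = 26800 MPa
delta = 5 * 27.1 * 6800^4 / (384 * 26800 * 2186707708)
= 12.87 mm

12.87


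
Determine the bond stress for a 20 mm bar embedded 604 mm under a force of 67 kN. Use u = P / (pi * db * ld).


u = P / (pi * db * ld)
= 67 * 1000 / (pi * 20 * 604)
= 1.765 MPa

1.765


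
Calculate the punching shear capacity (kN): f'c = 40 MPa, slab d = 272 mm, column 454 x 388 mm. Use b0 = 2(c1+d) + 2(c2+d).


b0 = 2*(454 + 272) + 2*(388 + 272) = 2772 mm
Vc = 0.33 * sqrt(40) * 2772 * 272 / 1000
= 1573.64 kN

1573.64


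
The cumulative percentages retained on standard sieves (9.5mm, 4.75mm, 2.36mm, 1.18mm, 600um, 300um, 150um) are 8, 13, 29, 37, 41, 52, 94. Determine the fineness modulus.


FM = sum(cumulative % retained) / 100
= 274 / 100
= 2.74

2.74


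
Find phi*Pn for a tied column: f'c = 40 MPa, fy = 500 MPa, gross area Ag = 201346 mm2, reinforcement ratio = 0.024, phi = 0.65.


Ast = rho * Ag = 0.024 * 201346 = 4832.304 mm2
phi*Pn = 0.65 * 0.80 * (0.85 * 40 * (201346 - 4832.304) + 500 * 4832.304) / 1000
= 4730.76 kN

4730.76


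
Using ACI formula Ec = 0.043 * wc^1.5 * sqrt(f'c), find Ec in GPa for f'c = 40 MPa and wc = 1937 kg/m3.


Ec = 0.043 * 1937^1.5 * sqrt(40) / 1000
= 23.18 GPa

23.18


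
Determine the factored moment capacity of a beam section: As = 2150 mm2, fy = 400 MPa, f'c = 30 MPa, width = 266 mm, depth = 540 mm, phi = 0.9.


a = As * fy / (0.85 * f'c * b)
= 2150 * 400 / (0.85 * 30 * 266)
= 126.7876 mm
Mn = As * fy * (d - a/2) / 10^6
= 409.8814 kN-m
phi*Mn = 0.9 * 409.8814 = 368.89 kN-m

368.89


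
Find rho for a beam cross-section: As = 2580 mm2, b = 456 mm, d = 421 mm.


rho = As / (b * d)
= 2580 / (456 * 421)
= 0.0134

0.0134


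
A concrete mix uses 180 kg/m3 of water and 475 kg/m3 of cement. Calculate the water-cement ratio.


w/c = water / cement
w/c = 180 / 475 = 0.379

0.379


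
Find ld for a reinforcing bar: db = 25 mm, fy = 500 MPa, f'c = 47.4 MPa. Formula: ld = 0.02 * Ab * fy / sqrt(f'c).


Ab = pi * 25^2 / 4 = 490.874 mm2
ld = 0.02 * 490.874 * 500 / sqrt(47.4)
= 713.0 mm

713.0


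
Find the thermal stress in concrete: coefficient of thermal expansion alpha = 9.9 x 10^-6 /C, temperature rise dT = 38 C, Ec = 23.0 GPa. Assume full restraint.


sigma = alpha * dT * Ec
= 9.9e-6 * 38 * 23.0 * 1000
= 8.653 MPa

8.653


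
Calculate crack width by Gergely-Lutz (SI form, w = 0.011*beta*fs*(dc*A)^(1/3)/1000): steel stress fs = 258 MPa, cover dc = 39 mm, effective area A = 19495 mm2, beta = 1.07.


w = 0.011 * beta * fs * (dc * A)^(1/3) / 1000
= 0.011 * 1.07 * 258 * (39 * 19495)^(1/3) / 1000
= 0.277 mm

0.277


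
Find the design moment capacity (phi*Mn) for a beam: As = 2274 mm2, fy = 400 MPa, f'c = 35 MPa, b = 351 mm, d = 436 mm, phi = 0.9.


a = As * fy / (0.85 * f'c * b)
= 2274 * 400 / (0.85 * 35 * 351)
= 87.1077 mm
Mn = As * fy * (d - a/2) / 10^6
= 356.969 kN-m
phi*Mn = 0.9 * 356.969 = 321.27 kN-m

321.27


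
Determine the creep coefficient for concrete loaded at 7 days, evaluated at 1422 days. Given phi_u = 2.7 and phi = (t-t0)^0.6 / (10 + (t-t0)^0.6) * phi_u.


dt = 1422 - 7 = 1415
phi = 1415^0.6 / (10 + 1415^0.6) * 2.7
= 2.392

2.392


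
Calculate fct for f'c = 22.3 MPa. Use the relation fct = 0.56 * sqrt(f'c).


fct = 0.56 * sqrt(22.3)
= 0.56 * 4.722
= 2.644 MPa

2.644


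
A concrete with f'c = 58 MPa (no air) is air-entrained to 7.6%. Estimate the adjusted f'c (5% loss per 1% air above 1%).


Strength loss = (7.6 - 1) * 5 = 33.0%
f'c = 58 * (1 - 33.0/100)
= 38.86 MPa

38.86


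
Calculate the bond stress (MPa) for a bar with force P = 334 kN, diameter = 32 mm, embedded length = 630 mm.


u = P / (pi * db * ld)
= 334 * 1000 / (pi * 32 * 630)
= 5.274 MPa

5.274


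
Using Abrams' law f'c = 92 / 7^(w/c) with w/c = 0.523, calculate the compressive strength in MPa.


f'c = 92 / 7^0.523
= 92 / 2.767
= 33.25 MPa

33.25


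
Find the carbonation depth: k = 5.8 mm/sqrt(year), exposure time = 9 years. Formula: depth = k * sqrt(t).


depth = k * sqrt(t)
= 5.8 * sqrt(9)
= 17.4 mm

17.4


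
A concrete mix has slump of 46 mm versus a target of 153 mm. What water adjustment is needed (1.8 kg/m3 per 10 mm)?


Difference = 153 - 46 = 107 mm
Water adjustment = 107 * 1.8 / 10 = 19.3 kg/m3

19.3


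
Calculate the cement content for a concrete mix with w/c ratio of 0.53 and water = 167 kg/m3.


Cement = water / (w/c)
= 167 / 0.53
= 315.1 kg/m3

315.1


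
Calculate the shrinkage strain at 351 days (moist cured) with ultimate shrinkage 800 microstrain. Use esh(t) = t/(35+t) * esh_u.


esh(351) = 351 / (35 + 351) * 800
= 351 / 386 * 800
= 727.5 microstrain

727.5


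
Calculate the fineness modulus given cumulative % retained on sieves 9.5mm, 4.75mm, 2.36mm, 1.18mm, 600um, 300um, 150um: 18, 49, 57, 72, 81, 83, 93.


FM = sum(cumulative % retained) / 100
= 453 / 100
= 4.53

4.53


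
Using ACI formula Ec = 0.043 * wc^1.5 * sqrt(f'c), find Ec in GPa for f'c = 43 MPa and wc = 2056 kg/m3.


Ec = 0.043 * 2056^1.5 * sqrt(43) / 1000
= 26.29 GPa

26.29


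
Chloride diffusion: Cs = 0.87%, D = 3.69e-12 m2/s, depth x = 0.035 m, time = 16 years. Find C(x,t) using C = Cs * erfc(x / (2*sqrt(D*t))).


t_seconds = 16 * 365.25 * 24 * 3600 = 504921600.0 s
arg = 0.035 / (2 * sqrt(3.69e-12 * 504921600.0))
= 0.4054
erfc(0.4054) = 0.5664
C = 0.87 * 0.5664 = 0.4928%

0.4928


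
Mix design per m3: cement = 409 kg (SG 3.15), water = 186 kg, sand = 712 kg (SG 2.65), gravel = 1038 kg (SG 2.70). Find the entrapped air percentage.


Vol cement = 409 / (3.15 * 1000) = 0.129841 m3
Vol water = 186 / 1000 = 0.186 m3
Vol sand = 712 / (2.65 * 1000) = 0.268679 m3
Vol gravel = 1038 / (2.70 * 1000) = 0.384444 m3
Total solid + water volume = 0.968965 m3
Air = (1 - 0.968965) * 100 = 3.1%

3.1


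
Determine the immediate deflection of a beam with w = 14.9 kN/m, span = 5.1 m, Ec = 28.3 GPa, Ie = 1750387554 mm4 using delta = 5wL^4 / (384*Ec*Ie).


Convert: L = 5.1 m = 5100 mm, Ec = 28.3 GPa = 28300 MPa
delta = 5 * 14.9 * 5100^4 / (384 * 28300 * 1750387554)
= 2.65 mm

2.65


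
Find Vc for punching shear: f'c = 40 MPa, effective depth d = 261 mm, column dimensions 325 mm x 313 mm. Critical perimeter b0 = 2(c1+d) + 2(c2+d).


b0 = 2*(325 + 261) + 2*(313 + 261) = 2320 mm
Vc = 0.33 * sqrt(40) * 2320 * 261 / 1000
= 1263.78 kN

1263.78


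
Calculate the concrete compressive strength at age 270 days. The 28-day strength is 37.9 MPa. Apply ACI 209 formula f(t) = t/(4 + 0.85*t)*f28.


f(270) = 270 / (4 + 0.85 * 270) * 37.9
= 270 / 233.5 * 37.9
= 43.82 MPa

43.82


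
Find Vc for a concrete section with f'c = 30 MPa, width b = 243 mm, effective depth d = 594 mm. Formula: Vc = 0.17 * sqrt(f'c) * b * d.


Vc = 0.17 * sqrt(30) * 243 * 594 / 1000
= 134.4 kN

134.4


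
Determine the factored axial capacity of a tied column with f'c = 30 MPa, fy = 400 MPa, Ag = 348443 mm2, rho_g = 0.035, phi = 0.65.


Ast = rho * Ag = 0.035 * 348443 = 12195.505 mm2
phi*Pn = 0.65 * 0.80 * (0.85 * 30 * (348443 - 12195.505) + 400 * 12195.505) / 1000
= 6995.31 kN

6995.31


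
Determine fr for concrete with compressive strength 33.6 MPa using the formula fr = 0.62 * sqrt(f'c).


fr = 0.62 * sqrt(33.6)
= 3.594 MPa

3.594


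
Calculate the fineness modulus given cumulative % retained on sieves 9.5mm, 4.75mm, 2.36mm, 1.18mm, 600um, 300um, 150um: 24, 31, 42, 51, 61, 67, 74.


FM = sum(cumulative % retained) / 100
= 350 / 100
= 3.5

3.5


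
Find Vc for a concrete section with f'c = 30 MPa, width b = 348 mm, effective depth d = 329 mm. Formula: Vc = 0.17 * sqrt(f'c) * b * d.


Vc = 0.17 * sqrt(30) * 348 * 329 / 1000
= 106.61 kN

106.61


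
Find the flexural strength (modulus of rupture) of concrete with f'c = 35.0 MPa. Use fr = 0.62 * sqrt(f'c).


fr = 0.62 * sqrt(35.0)
= 3.668 MPa

3.668


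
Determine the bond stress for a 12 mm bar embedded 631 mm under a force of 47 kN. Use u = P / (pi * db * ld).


u = P / (pi * db * ld)
= 47 * 1000 / (pi * 12 * 631)
= 1.976 MPa

1.976


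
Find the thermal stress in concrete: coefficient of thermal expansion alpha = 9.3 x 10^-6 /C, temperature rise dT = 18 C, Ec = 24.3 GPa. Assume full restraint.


sigma = alpha * dT * Ec
= 9.3e-6 * 18 * 24.3 * 1000
= 4.068 MPa

4.068


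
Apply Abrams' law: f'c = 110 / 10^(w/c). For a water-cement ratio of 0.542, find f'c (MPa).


f'c = 110 / 10^0.542
= 110 / 3.483
= 31.58 MPa

31.58


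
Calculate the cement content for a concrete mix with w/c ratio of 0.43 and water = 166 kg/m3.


Cement = water / (w/c)
= 166 / 0.43
= 386.0 kg/m3

386.0


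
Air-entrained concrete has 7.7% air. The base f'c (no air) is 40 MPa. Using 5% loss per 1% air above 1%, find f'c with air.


Strength loss = (7.7 - 1) * 5 = 33.5%
f'c = 40 * (1 - 33.5/100)
= 26.6 MPa

26.6


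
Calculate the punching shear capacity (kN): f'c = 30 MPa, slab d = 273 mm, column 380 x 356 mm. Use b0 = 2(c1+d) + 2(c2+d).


b0 = 2*(380 + 273) + 2*(356 + 273) = 2564 mm
Vc = 0.33 * sqrt(30) * 2564 * 273 / 1000
= 1265.19 kN

1265.19


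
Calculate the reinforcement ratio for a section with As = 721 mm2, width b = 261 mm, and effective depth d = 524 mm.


rho = As / (b * d)
= 721 / (261 * 524)
= 0.0053

0.0053


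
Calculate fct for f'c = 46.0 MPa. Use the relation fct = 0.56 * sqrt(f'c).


fct = 0.56 * sqrt(46.0)
= 0.56 * 6.782
= 3.798 MPa

3.798


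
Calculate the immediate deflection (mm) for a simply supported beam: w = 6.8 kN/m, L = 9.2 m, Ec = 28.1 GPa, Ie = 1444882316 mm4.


Convert: L = 9.2 m = 9200 mm, Ec = 28.1 GPa = 28100 MPa
delta = 5 * 6.8 * 9200^4 / (384 * 28100 * 1444882316)
= 15.62 mm

15.62


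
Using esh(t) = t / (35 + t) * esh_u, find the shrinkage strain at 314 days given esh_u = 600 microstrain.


esh(314) = 314 / (35 + 314) * 600
= 314 / 349 * 600
= 539.8 microstrain

539.8


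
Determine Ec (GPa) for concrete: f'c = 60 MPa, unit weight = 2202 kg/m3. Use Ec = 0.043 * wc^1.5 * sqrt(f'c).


Ec = 0.043 * 2202^1.5 * sqrt(60) / 1000
= 34.42 GPa

34.42


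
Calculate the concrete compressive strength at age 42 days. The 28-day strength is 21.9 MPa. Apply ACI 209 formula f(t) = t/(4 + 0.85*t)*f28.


f(42) = 42 / (4 + 0.85 * 42) * 21.9
= 42 / 39.7 * 21.9
= 23.17 MPa

23.17


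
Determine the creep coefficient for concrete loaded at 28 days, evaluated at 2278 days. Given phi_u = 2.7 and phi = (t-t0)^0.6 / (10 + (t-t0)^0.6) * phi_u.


dt = 2278 - 28 = 2250
phi = 2250^0.6 / (10 + 2250^0.6) * 2.7
= 2.46

2.46


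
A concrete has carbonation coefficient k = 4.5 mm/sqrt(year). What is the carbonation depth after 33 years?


depth = k * sqrt(t)
= 4.5 * sqrt(33)
= 25.85 mm

25.85


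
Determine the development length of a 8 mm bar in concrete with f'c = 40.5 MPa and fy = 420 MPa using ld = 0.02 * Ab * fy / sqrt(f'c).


Ab = pi * 8^2 / 4 = 50.265 mm2
ld = 0.02 * 50.265 * 420 / sqrt(40.5)
= 66.3 mm

66.3


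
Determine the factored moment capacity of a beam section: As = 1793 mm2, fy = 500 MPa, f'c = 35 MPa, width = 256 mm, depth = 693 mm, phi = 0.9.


a = As * fy / (0.85 * f'c * b)
= 1793 * 500 / (0.85 * 35 * 256)
= 117.7127 mm
Mn = As * fy * (d - a/2) / 10^6
= 568.5098 kN-m
phi*Mn = 0.9 * 568.5098 = 511.66 kN-m

511.66


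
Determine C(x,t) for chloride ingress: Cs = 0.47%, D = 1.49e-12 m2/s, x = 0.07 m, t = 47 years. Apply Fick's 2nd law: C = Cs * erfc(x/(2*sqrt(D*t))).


t_seconds = 47 * 365.25 * 24 * 3600 = 1483207200.0 s
arg = 0.07 / (2 * sqrt(1.49e-12 * 1483207200.0))
= 0.7445
erfc(0.7445) = 0.2924
C = 0.47 * 0.2924 = 0.1374%

0.1374


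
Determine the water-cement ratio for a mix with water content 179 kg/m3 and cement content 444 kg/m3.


w/c = water / cement
w/c = 179 / 444 = 0.403

0.403


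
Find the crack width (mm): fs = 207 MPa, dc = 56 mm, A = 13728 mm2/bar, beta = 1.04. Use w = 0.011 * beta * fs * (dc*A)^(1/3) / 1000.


w = 0.011 * beta * fs * (dc * A)^(1/3) / 1000
= 0.011 * 1.04 * 207 * (56 * 13728)^(1/3) / 1000
= 0.217 mm

0.217


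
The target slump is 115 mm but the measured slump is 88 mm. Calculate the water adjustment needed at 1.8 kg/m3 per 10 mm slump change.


Difference = 115 - 88 = 27 mm
Water adjustment = 27 * 1.8 / 10 = 4.9 kg/m3

4.9


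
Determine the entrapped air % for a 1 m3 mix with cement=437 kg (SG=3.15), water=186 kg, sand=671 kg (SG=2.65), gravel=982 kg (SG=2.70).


Vol cement = 437 / (3.15 * 1000) = 0.13873 m3
Vol water = 186 / 1000 = 0.186 m3
Vol sand = 671 / (2.65 * 1000) = 0.253208 m3
Vol gravel = 982 / (2.70 * 1000) = 0.363704 m3
Total solid + water volume = 0.941641 m3
Air = (1 - 0.941641) * 100 = 5.84%

5.84


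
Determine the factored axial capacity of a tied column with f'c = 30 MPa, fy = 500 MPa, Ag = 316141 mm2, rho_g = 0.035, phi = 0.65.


Ast = rho * Ag = 0.035 * 316141 = 11064.935 mm2
phi*Pn = 0.65 * 0.80 * (0.85 * 30 * (316141 - 11064.935) + 500 * 11064.935) / 1000
= 6922.19 kN

6922.19


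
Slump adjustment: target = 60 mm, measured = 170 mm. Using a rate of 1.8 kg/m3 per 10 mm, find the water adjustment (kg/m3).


Difference = 60 - 170 = -110 mm
Water adjustment = -110 * 1.8 / 10 = -19.8 kg/m3

-19.8


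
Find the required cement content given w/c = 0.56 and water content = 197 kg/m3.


Cement = water / (w/c)
= 197 / 0.56
= 351.8 kg/m3

351.8


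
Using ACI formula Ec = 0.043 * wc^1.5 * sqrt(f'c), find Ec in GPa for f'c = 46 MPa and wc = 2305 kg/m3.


Ec = 0.043 * 2305^1.5 * sqrt(46) / 1000
= 32.27 GPa

32.27


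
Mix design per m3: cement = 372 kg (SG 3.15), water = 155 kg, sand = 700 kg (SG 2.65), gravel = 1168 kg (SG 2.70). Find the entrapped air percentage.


Vol cement = 372 / (3.15 * 1000) = 0.118095 m3
Vol water = 155 / 1000 = 0.155 m3
Vol sand = 700 / (2.65 * 1000) = 0.264151 m3
Vol gravel = 1168 / (2.70 * 1000) = 0.432593 m3
Total solid + water volume = 0.969839 m3
Air = (1 - 0.969839) * 100 = 3.02%

3.02


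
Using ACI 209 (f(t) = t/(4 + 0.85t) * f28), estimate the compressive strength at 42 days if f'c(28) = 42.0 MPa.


f(42) = 42 / (4 + 0.85 * 42) * 42.0
= 42 / 39.7 * 42.0
= 44.43 MPa

44.43


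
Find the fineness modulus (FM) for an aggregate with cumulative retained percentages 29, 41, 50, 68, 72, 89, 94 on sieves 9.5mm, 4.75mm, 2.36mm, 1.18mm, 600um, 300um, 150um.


FM = sum(cumulative % retained) / 100
= 443 / 100
= 4.43

4.43


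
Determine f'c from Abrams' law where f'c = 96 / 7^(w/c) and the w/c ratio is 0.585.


f'c = 96 / 7^0.585
= 96 / 3.122
= 30.75 MPa

30.75


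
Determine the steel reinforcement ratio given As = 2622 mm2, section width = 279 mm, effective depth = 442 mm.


rho = As / (b * d)
= 2622 / (279 * 442)
= 0.0213

0.0213


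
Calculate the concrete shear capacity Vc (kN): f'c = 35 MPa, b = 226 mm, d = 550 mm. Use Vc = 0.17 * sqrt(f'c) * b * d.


Vc = 0.17 * sqrt(35) * 226 * 550 / 1000
= 125.01 kN

125.01


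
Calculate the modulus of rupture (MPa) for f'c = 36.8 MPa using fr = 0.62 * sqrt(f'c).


fr = 0.62 * sqrt(36.8)
= 3.761 MPa

3.761


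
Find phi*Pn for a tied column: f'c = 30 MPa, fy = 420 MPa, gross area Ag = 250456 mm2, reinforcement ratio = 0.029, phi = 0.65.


Ast = rho * Ag = 0.029 * 250456 = 7263.224 mm2
phi*Pn = 0.65 * 0.80 * (0.85 * 30 * (250456 - 7263.224) + 420 * 7263.224) / 1000
= 4811.02 kN

4811.02


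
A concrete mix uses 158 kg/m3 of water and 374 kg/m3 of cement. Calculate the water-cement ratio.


w/c = water / cement
w/c = 158 / 374 = 0.422

0.422


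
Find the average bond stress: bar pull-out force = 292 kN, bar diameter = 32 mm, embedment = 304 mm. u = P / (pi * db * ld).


u = P / (pi * db * ld)
= 292 * 1000 / (pi * 32 * 304)
= 9.555 MPa

9.555


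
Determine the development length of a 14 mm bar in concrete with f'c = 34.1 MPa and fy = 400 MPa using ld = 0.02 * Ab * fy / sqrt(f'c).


Ab = pi * 14^2 / 4 = 153.938 mm2
ld = 0.02 * 153.938 * 400 / sqrt(34.1)
= 210.9 mm

210.9


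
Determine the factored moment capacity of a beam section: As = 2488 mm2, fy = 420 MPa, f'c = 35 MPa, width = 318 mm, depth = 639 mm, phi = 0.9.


a = As * fy / (0.85 * f'c * b)
= 2488 * 420 / (0.85 * 35 * 318)
= 110.455 mm
Mn = As * fy * (d - a/2) / 10^6
= 610.0189 kN-m
phi*Mn = 0.9 * 610.0189 = 549.02 kN-m

549.02


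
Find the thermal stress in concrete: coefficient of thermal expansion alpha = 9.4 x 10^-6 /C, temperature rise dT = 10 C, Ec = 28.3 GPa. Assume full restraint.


sigma = alpha * dT * Ec
= 9.4e-6 * 10 * 28.3 * 1000
= 2.66 MPa

2.66


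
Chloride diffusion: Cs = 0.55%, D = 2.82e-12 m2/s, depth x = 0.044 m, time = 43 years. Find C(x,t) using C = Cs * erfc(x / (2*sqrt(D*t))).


t_seconds = 43 * 365.25 * 24 * 3600 = 1356976800.0 s
arg = 0.044 / (2 * sqrt(2.82e-12 * 1356976800.0))
= 0.3556
erfc(0.3556) = 0.615
C = 0.55 * 0.615 = 0.3382%

0.3382


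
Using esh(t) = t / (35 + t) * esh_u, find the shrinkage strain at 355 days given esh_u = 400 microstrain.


esh(355) = 355 / (35 + 355) * 400
= 355 / 390 * 400
= 364.1 microstrain

364.1


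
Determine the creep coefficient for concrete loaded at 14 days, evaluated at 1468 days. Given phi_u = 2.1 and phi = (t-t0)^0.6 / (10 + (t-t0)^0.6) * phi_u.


dt = 1468 - 14 = 1454
phi = 1454^0.6 / (10 + 1454^0.6) * 2.1
= 1.864

1.864


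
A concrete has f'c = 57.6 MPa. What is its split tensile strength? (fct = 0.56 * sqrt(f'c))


fct = 0.56 * sqrt(57.6)
= 0.56 * 7.589
= 4.25 MPa

4.25


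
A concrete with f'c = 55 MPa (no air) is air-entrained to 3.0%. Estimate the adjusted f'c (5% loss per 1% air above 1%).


Strength loss = (3.0 - 1) * 5 = 10.0%
f'c = 55 * (1 - 10.0/100)
= 49.5 MPa

49.5


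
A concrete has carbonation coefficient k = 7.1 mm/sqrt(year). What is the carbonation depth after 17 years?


depth = k * sqrt(t)
= 7.1 * sqrt(17)
= 29.27 mm

29.27


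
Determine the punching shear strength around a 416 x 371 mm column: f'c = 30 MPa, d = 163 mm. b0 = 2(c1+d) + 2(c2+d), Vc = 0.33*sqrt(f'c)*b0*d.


b0 = 2*(416 + 163) + 2*(371 + 163) = 2226 mm
Vc = 0.33 * sqrt(30) * 2226 * 163 / 1000
= 655.82 kN

655.82


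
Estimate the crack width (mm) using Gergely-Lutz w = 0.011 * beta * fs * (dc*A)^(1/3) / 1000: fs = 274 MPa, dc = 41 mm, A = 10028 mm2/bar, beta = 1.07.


w = 0.011 * beta * fs * (dc * A)^(1/3) / 1000
= 0.011 * 1.07 * 274 * (41 * 10028)^(1/3) / 1000
= 0.24 mm

0.24


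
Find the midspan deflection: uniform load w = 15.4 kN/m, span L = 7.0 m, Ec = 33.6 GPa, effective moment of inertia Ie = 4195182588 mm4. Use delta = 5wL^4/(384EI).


Convert: L = 7.0 m = 7000 mm, Ec = 33.6 GPa = 33600 MPa
delta = 5 * 15.4 * 7000^4 / (384 * 33600 * 4195182588)
= 3.42 mm

3.42


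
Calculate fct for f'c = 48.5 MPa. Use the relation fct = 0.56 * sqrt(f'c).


fct = 0.56 * sqrt(48.5)
= 0.56 * 6.964
= 3.9 MPa

3.9


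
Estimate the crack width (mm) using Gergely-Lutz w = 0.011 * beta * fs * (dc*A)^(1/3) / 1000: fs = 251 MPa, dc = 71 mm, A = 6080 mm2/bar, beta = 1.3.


w = 0.011 * beta * fs * (dc * A)^(1/3) / 1000
= 0.011 * 1.3 * 251 * (71 * 6080)^(1/3) / 1000
= 0.271 mm

0.271


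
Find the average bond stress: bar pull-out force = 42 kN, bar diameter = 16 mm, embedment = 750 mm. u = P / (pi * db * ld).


u = P / (pi * db * ld)
= 42 * 1000 / (pi * 16 * 750)
= 1.114 MPa

1.114


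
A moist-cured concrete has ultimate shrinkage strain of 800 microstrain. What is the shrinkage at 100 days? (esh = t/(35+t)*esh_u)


esh(100) = 100 / (35 + 100) * 800
= 100 / 135 * 800
= 592.6 microstrain

592.6


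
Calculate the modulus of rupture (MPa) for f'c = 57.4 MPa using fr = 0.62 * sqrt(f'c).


fr = 0.62 * sqrt(57.4)
= 4.697 MPa

4.697


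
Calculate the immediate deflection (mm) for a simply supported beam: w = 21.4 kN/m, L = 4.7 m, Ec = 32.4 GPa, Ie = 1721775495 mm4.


Convert: L = 4.7 m = 4700 mm, Ec = 32.4 GPa = 32400 MPa
delta = 5 * 21.4 * 4700^4 / (384 * 32400 * 1721775495)
= 2.44 mm

2.44


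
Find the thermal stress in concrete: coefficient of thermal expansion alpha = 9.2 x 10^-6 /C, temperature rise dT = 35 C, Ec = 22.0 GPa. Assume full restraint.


sigma = alpha * dT * Ec
= 9.2e-6 * 35 * 22.0 * 1000
= 7.084 MPa

7.084


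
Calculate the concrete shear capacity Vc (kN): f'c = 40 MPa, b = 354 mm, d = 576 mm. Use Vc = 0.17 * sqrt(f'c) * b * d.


Vc = 0.17 * sqrt(40) * 354 * 576 / 1000
= 219.23 kN

219.23


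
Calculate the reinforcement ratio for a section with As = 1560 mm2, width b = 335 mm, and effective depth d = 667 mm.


rho = As / (b * d)
= 1560 / (335 * 667)
= 0.007

0.007


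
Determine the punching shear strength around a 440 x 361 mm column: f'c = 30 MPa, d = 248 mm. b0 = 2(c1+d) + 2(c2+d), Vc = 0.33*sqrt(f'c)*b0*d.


b0 = 2*(440 + 248) + 2*(361 + 248) = 2594 mm
Vc = 0.33 * sqrt(30) * 2594 * 248 / 1000
= 1162.78 kN

1162.78


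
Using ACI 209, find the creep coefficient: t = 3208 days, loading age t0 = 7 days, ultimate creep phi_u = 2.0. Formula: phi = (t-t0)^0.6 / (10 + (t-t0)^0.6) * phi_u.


dt = 3208 - 7 = 3201
phi = 3201^0.6 / (10 + 3201^0.6) * 2.0
= 1.854

1.854


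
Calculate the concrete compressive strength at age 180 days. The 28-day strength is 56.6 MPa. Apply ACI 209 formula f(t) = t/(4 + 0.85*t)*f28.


f(180) = 180 / (4 + 0.85 * 180) * 56.6
= 180 / 157.0 * 56.6
= 64.89 MPa

64.89


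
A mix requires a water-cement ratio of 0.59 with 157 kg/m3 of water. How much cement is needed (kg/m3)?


Cement = water / (w/c)
= 157 / 0.59
= 266.1 kg/m3

266.1


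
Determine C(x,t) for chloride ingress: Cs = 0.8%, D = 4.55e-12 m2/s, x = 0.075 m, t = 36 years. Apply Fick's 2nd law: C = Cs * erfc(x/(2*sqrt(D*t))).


t_seconds = 36 * 365.25 * 24 * 3600 = 1136073600.0 s
arg = 0.075 / (2 * sqrt(4.55e-12 * 1136073600.0))
= 0.5216
erfc(0.5216) = 0.4607
C = 0.8 * 0.4607 = 0.3686%

0.3686
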